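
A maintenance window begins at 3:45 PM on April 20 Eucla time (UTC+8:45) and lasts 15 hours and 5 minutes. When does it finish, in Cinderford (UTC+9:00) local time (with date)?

7:05 AM on Apr 21

Cinderford is 0:15 ahead of Eucla.
After 15 hours 5 minutes it is 6:50 AM (Apr 21) in Eucla.
Shift by the zone difference: 6:50 AM + 0:15 = 7:05 AM on Apr 21 in Cinderford.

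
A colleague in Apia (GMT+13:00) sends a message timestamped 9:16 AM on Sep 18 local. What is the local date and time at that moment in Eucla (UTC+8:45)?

5:01 AM on September 18

In UTC: 9:16 AM − 13:00 = 8:16 PM on Sep 17.
Eucla is UTC+8:45: 8:16 PM + 8:45 = 5:01 AM on Sep 18.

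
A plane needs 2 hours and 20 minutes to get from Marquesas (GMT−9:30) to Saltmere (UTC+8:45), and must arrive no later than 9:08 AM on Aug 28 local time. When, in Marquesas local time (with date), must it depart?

Target arrival in UTC: 9:08 AM − 8:45 = 12:23 AM on Aug 28.
Subtract 2 hours 20 minutes → departure 10:03 PM UTC on Aug 27.
Marquesas is UTC−9:30: 10:03 PM − 9:30 = 12:33 PM on Aug 27.

12:33 PM on August 27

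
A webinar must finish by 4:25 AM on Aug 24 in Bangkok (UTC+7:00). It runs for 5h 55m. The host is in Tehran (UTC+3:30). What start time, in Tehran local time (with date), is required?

7:00 PM on August 23

Target end time in UTC: 4:25 AM − 7:00 = 9:25 PM on Aug 23.
Subtract 5 hours 55 minutes → start 3:30 PM UTC on Aug 23.
Tehran is UTC+3:30: 3:30 PM + 3:30 = 7:00 PM on Aug 23.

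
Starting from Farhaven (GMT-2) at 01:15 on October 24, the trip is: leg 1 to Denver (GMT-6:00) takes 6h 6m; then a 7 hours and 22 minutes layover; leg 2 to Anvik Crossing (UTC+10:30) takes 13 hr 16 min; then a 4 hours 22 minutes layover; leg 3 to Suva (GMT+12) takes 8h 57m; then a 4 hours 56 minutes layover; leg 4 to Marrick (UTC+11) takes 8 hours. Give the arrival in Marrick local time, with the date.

19:14 on October 26

Convert departure to UTC: 01:15 + 2:00 = 03:15 UTC on Oct 24.
Add 6 hours 6 minutes leg 1 → 09:21 UTC.
Add 7 hours 22 minutes layover in Denver → 16:43 UTC.
Add 13 hours and 16 minutes leg 2 → 05:59 UTC (Oct 25).
Add 4 hours 22 minutes layover in Anvik Crossing → 10:21 UTC.
Add 8 hours and 57 minutes leg 3 → 19:18 UTC.
Add 4 hours and 56 minutes layover in Suva → 00:14 UTC (Oct 26).
Add 8 hours leg 4 → 08:14 UTC.
Marrick is UTC+11:00, so local arrival = 08:14 + 11:00 = 19:14 on Oct 26.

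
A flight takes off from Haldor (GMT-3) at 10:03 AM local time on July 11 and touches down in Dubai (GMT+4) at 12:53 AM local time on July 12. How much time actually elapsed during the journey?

7 hours 50 minutes

Dubai is 7:00 ahead of Haldor.
Clock-face elapsed time (ignoring zones) is 14 hours 50 minutes.
Actual elapsed = 14 hours 50 minutes − 7:00 = 7 hours 50 minutes.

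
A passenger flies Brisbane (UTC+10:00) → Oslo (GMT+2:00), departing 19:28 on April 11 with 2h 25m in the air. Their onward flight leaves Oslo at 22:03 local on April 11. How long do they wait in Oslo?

Convert departure to UTC: 19:28 − 10:00 = 09:28 UTC on Apr 11.
Add 2 hours and 25 minutes flight time → 11:53 UTC.
Oslo is UTC+2:00, so local arrival = 11:53 + 2:00 = 13:53 on Apr 11.
Layover = 22:03 − 13:53 = 8 hours 10 minutes.

8 hours 10 minutes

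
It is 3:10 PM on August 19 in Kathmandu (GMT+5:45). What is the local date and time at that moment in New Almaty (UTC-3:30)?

New Almaty is 9:15 behind Kathmandu.
Shift by the zone difference: 3:10 PM − 9:15 = 5:55 AM on Aug 19 in New Almaty.

5:55 AM on August 19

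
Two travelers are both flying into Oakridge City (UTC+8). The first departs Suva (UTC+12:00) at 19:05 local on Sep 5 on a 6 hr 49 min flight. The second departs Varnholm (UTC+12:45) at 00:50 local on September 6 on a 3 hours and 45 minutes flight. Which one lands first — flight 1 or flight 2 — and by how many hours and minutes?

the first, by 1 hour 56 minutes

Flight 1 in UTC: 19:05 − 12:00 = 07:05 on Sep 5.
+6 hours 49 minutes → arrive 13:54 UTC on Sep 5.
Flight 2 in UTC: 00:50 − 12:45 = 12:05 on Sep 5.
+3 hours 45 minutes → arrive 15:50 UTC on Sep 5.
Flight 1 lands earlier by 1 hour 56 minutes.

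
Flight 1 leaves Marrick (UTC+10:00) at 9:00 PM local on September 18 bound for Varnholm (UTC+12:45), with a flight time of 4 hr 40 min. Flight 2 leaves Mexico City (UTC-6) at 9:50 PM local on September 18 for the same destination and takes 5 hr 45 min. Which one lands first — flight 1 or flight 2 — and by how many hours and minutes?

Flight 1 in UTC: 9:00 PM − 10:00 = 11:00 AM on Sep 18.
+4 hours and 40 minutes → arrive 3:40 PM UTC on Sep 18.
Flight 2 in UTC: 9:50 PM + 6:00 = 3:50 AM on Sep 19.
+5 hours 45 minutes → arrive 9:35 AM UTC on Sep 19.
Flight 1 lands earlier by 17 hours 55 minutes.

the first, by 17 hours 55 minutes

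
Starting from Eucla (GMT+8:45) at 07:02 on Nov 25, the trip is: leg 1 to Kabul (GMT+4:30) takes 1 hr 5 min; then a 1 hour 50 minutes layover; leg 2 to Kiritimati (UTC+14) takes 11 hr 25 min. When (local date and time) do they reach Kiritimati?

02:37 on November 26

Convert departure to UTC: 07:02 − 8:45 = 22:17 UTC on Nov 24.
Add 1 hour 5 minutes leg 1 → 23:22 UTC.
Add 1 hour and 50 minutes layover in Kabul → 01:12 UTC (Nov 25).
Add 11 hours 25 minutes leg 2 → 12:37 UTC.
Kiritimati is UTC+14:00, so local arrival = 12:37 + 14:00 = 02:37 on Nov 26.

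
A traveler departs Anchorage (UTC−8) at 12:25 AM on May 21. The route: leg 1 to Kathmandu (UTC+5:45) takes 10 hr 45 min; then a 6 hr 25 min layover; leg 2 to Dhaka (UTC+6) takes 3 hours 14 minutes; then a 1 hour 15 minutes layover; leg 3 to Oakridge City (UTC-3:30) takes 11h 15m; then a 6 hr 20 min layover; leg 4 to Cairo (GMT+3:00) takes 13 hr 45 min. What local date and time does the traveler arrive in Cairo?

Convert departure to UTC: 12:25 AM + 8:00 = 8:25 AM UTC on May 21.
Add 10 hours 45 minutes leg 1 → 7:10 PM UTC.
Add 6 hours 25 minutes layover in Kathmandu → 1:35 AM UTC (May 22).
Add 3 hours and 14 minutes leg 2 → 4:49 AM UTC.
Add 1 hour 15 minutes layover in Dhaka → 6:04 AM UTC.
Add 11 hours and 15 minutes leg 3 → 5:19 PM UTC.
Add 6 hours and 20 minutes layover in Oakridge City → 11:39 PM UTC.
Add 13 hours 45 minutes leg 4 → 1:24 PM UTC (May 23).
Cairo is UTC+3:00, so local arrival = 1:24 PM + 3:00 = 4:24 PM on May 23.

4:24 PM on May 23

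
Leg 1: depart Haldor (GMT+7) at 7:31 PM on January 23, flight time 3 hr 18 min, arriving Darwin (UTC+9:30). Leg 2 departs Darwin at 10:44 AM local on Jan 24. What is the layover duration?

9 hours 25 minutes

Convert departure to UTC: 7:31 PM − 7:00 = 12:31 PM UTC on Jan 23.
Add 3 hours 18 minutes flight time → 3:49 PM UTC.
Darwin is UTC+9:30, so local arrival = 3:49 PM + 9:30 = 1:19 AM on Jan 24.
Layover = 10:44 AM − 1:19 AM = 9 hours 25 minutes.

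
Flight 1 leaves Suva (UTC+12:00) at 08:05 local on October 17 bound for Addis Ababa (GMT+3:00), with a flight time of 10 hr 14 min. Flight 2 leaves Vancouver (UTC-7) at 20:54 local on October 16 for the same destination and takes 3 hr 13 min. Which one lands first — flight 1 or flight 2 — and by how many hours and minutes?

Flight 1 in UTC: 08:05 − 12:00 = 20:05 on Oct 16.
+10 hours and 14 minutes → arrive 06:19 UTC on Oct 17.
Flight 2 in UTC: 20:54 + 7:00 = 03:54 on Oct 17.
+3 hours 13 minutes → arrive 07:07 UTC on Oct 17.
Flight 1 lands earlier by 48 minutes.

the first, by 48 minutes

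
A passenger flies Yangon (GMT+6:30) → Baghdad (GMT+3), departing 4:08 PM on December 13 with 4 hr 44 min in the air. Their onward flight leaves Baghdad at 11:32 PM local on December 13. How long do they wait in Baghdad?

6 hours 10 minutes

Convert departure to UTC: 4:08 PM − 6:30 = 9:38 AM UTC on Dec 13.
Add 4 hours 44 minutes flight time → 2:22 PM UTC.
Baghdad is UTC+3:00, so local arrival = 2:22 PM + 3:00 = 5:22 PM on Dec 13.
Layover = 11:32 PM − 5:22 PM = 6 hours 10 minutes.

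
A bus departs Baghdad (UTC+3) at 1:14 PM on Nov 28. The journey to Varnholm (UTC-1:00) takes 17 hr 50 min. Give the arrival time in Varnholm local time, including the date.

Convert departure to UTC: 1:14 PM − 3:00 = 10:14 AM UTC on Nov 28.
Add 17 hours and 50 minutes travel time → 4:04 AM UTC (Nov 29).
Varnholm is UTC−1:00, so local arrival = 4:04 AM − 1:00 = 3:04 AM on Nov 29.

3:04 AM on November 29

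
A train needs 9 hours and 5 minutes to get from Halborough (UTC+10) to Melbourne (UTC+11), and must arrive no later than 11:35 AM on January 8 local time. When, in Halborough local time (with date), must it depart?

1:30 AM on Jan 8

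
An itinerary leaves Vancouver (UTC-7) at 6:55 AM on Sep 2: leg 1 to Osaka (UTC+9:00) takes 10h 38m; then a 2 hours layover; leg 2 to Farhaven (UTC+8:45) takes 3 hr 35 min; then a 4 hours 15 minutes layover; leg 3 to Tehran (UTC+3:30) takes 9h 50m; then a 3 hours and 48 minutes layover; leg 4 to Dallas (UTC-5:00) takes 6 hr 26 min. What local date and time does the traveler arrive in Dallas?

Convert departure to UTC: 6:55 AM + 7:00 = 1:55 PM UTC on Sep 2.
Add 10 hours 38 minutes leg 1 → 12:33 AM UTC (Sep 3).
Add 2 hours layover in Osaka → 2:33 AM UTC.
Add 3 hours 35 minutes leg 2 → 6:08 AM UTC.
Add 4 hours and 15 minutes layover in Farhaven → 10:23 AM UTC.
Add 9 hours and 50 minutes leg 3 → 8:13 PM UTC.
Add 3 hours and 48 minutes layover in Tehran → 12:01 AM UTC (Sep 4).
Add 6 hours and 26 minutes leg 4 → 6:27 AM UTC.
Dallas is UTC−5:00, so local arrival = 6:27 AM − 5:00 = 1:27 AM on Sep 4.

1:27 AM on Sep 4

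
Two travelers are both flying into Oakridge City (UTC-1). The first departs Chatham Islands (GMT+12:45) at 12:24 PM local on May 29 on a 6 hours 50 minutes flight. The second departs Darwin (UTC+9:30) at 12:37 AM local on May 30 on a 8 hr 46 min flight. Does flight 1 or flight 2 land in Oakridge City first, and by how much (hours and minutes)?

the first, by 17 hours 24 minutes

Flight 1 in UTC: 12:24 PM − 12:45 = 11:39 PM on May 28.
+6 hours 50 minutes → arrive 6:29 AM UTC on May 29.
Flight 2 in UTC: 12:37 AM − 9:30 = 3:07 PM on May 29.
+8 hours and 46 minutes → arrive 11:53 PM UTC on May 29.
Flight 1 lands earlier by 17 hours 24 minutes.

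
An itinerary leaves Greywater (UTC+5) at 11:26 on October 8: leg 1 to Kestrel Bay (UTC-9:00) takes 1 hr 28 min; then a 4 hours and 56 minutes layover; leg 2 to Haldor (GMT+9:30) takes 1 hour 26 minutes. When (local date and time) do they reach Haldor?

23:46 on October 8

Convert departure to UTC: 11:26 − 5:00 = 06:26 UTC on Oct 8.
Add 1 hour 28 minutes leg 1 → 07:54 UTC.
Add 4 hours 56 minutes layover in Kestrel Bay → 12:50 UTC.
Add 1 hour 26 minutes leg 2 → 14:16 UTC.
Haldor is UTC+9:30, so local arrival = 14:16 + 9:30 = 23:46 on Oct 8.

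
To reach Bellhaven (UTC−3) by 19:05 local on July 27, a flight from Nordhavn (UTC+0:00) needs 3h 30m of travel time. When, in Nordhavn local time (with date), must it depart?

18:35 on Jul 27

Target arrival in UTC: 19:05 + 3:00 = 22:05 on Jul 27.
Subtract 3 hours 30 minutes → departure 18:35 UTC on Jul 27.
Nordhavn is UTC+0, so departure is 18:35 on Jul 27.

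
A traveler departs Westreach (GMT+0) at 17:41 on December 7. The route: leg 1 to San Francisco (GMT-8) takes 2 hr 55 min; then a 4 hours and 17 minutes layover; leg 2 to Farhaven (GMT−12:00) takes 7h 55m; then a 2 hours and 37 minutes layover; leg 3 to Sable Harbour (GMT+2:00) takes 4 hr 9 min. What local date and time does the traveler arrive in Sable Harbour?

17:34 on December 8

Westreach is at UTC+0, so departure is already 17:41 UTC on Dec 7.
Add 2 hours 55 minutes leg 1 → 20:36 UTC.
Add 4 hours 17 minutes layover in San Francisco → 00:53 UTC (Dec 8).
Add 7 hours 55 minutes leg 2 → 08:48 UTC.
Add 2 hours 37 minutes layover in Farhaven → 11:25 UTC.
Add 4 hours 9 minutes leg 3 → 15:34 UTC.
Sable Harbour is UTC+2:00, so local arrival = 15:34 + 2:00 = 17:34 on Dec 8.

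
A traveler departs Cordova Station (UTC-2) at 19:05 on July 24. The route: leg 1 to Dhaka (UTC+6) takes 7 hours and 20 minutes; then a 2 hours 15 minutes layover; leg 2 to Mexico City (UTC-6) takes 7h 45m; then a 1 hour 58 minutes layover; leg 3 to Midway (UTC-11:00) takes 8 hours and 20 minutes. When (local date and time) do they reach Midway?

Convert departure to UTC: 19:05 + 2:00 = 21:05 UTC on Jul 24.
Add 7 hours and 20 minutes leg 1 → 04:25 UTC (Jul 25).
Add 2 hours and 15 minutes layover in Dhaka → 06:40 UTC.
Add 7 hours 45 minutes leg 2 → 14:25 UTC.
Add 1 hour and 58 minutes layover in Mexico City → 16:23 UTC.
Add 8 hours and 20 minutes leg 3 → 00:43 UTC (Jul 26).
Midway is UTC−11:00, so local arrival = 00:43 − 11:00 = 13:43 on Jul 25.

13:43 on Jul 25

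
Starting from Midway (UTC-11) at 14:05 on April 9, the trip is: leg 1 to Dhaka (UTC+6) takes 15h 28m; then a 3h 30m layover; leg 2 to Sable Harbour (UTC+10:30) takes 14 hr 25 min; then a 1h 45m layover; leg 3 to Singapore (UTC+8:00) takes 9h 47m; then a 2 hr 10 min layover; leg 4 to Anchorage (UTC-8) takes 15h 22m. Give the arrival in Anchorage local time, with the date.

07:32 on April 12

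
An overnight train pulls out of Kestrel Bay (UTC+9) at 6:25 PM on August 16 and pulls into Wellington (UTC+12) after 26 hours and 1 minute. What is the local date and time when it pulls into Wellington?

11:26 PM on Aug 17

Convert departure to UTC: 6:25 PM − 9:00 = 9:25 AM UTC on Aug 16.
Add 26 hours and 1 minute travel time → 11:26 AM UTC (Aug 17).
Wellington is UTC+12:00, so local arrival = 11:26 AM + 12:00 = 11:26 PM on Aug 17.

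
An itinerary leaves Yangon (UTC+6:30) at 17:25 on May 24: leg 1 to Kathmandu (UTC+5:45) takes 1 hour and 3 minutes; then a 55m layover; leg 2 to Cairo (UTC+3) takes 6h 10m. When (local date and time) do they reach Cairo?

22:03 on May 24

Convert departure to UTC: 17:25 − 6:30 = 10:55 UTC on May 24.
Add 1 hour 3 minutes leg 1 → 11:58 UTC.
Add 55 minutes layover in Kathmandu → 12:53 UTC.
Add 6 hours and 10 minutes leg 2 → 19:03 UTC.
Cairo is UTC+3:00, so local arrival = 19:03 + 3:00 = 22:03 on May 24.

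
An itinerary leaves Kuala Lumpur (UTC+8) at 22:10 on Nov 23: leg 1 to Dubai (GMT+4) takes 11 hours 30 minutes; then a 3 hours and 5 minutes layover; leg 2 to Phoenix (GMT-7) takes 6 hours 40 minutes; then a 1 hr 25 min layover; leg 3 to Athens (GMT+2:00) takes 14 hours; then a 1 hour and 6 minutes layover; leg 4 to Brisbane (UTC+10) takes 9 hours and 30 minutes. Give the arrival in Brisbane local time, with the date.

Convert departure to UTC: 22:10 − 8:00 = 14:10 UTC on Nov 23.
Add 11 hours 30 minutes leg 1 → 01:40 UTC (Nov 24).
Add 3 hours and 5 minutes layover in Dubai → 04:45 UTC.
Add 6 hours 40 minutes leg 2 → 11:25 UTC.
Add 1 hour and 25 minutes layover in Phoenix → 12:50 UTC.
Add 14 hours leg 3 → 02:50 UTC (Nov 25).
Add 1 hour and 6 minutes layover in Athens → 03:56 UTC.
Add 9 hours 30 minutes leg 4 → 13:26 UTC.
Brisbane is UTC+10:00, so local arrival = 13:26 + 10:00 = 23:26 on Nov 25.

23:26 on November 25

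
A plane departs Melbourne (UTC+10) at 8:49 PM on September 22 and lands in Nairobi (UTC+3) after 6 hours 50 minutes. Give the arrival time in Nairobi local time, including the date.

8:39 PM on September 22

Nairobi is 7:00 behind Melbourne.
After 6 hours and 50 minutes it is 3:39 AM (Sep 23) in Melbourne.
Shift by the zone difference: 3:39 AM − 7:00 = 8:39 PM on Sep 22 in Nairobi.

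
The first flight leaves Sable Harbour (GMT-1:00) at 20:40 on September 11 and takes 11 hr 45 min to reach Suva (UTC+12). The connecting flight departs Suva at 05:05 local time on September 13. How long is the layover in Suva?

7 hours 40 minutes

Convert departure to UTC: 20:40 + 1:00 = 21:40 UTC on Sep 11.
Add 11 hours and 45 minutes flight time → 09:25 UTC (Sep 12).
Suva is UTC+12:00, so local arrival = 09:25 + 12:00 = 21:25 on Sep 12.
Layover = 05:05 − 21:25 (+1 day) = 7 hours 40 minutes.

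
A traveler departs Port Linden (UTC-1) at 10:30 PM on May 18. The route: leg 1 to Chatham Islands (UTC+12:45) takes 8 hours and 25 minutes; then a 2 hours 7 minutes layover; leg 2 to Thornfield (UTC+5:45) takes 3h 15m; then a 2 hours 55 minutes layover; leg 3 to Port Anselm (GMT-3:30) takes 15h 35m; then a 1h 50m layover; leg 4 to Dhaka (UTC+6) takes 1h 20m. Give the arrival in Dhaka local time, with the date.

Convert departure to UTC: 10:30 PM + 1:00 = 11:30 PM UTC on May 18.
Add 8 hours 25 minutes leg 1 → 7:55 AM UTC (May 19).
Add 2 hours and 7 minutes layover in Chatham Islands → 10:02 AM UTC.
Add 3 hours and 15 minutes leg 2 → 1:17 PM UTC.
Add 2 hours and 55 minutes layover in Thornfield → 4:12 PM UTC.
Add 15 hours and 35 minutes leg 3 → 7:47 AM UTC (May 20).
Add 1 hour 50 minutes layover in Port Anselm → 9:37 AM UTC.
Add 1 hour and 20 minutes leg 4 → 10:57 AM UTC.
Dhaka is UTC+6:00, so local arrival = 10:57 AM + 6:00 = 4:57 PM on May 20.

4:57 PM on May 20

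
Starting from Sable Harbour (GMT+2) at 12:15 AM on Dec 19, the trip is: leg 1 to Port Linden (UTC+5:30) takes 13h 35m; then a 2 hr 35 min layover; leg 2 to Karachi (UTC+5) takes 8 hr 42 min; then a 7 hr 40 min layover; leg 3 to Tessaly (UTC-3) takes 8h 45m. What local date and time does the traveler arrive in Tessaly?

12:32 PM on December 20

Convert departure to UTC: 12:15 AM − 2:00 = 10:15 PM UTC on Dec 18.
Add 13 hours 35 minutes leg 1 → 11:50 AM UTC (Dec 19).
Add 2 hours 35 minutes layover in Port Linden → 2:25 PM UTC.
Add 8 hours 42 minutes leg 2 → 11:07 PM UTC.
Add 7 hours and 40 minutes layover in Karachi → 6:47 AM UTC (Dec 20).
Add 8 hours 45 minutes leg 3 → 3:32 PM UTC.
Tessaly is UTC−3:00, so local arrival = 3:32 PM − 3:00 = 12:32 PM on Dec 20.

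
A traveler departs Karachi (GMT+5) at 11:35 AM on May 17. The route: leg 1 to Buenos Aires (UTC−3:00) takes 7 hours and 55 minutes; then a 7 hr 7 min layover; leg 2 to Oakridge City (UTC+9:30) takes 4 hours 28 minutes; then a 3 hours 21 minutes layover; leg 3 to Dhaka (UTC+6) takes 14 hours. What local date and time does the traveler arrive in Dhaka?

1:26 AM on May 19

Convert departure to UTC: 11:35 AM − 5:00 = 6:35 AM UTC on May 17.
Add 7 hours and 55 minutes leg 1 → 2:30 PM UTC.
Add 7 hours and 7 minutes layover in Buenos Aires → 9:37 PM UTC.
Add 4 hours 28 minutes leg 2 → 2:05 AM UTC (May 18).
Add 3 hours and 21 minutes layover in Oakridge City → 5:26 AM UTC.
Add 14 hours leg 3 → 7:26 PM UTC.
Dhaka is UTC+6:00, so local arrival = 7:26 PM + 6:00 = 1:26 AM on May 19.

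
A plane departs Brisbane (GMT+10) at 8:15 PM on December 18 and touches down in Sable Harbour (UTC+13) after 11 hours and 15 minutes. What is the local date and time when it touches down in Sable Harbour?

Convert departure to UTC: 8:15 PM − 10:00 = 10:15 AM UTC on Dec 18.
Add 11 hours and 15 minutes travel time → 9:30 PM UTC.
Sable Harbour is UTC+13:00, so local arrival = 9:30 PM + 13:00 = 10:30 AM on Dec 19.

10:30 AM on December 19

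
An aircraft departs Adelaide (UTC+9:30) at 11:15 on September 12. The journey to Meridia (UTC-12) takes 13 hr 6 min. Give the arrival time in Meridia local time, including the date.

Convert departure to UTC: 11:15 − 9:30 = 01:45 UTC on Sep 12.
Add 13 hours 6 minutes travel time → 14:51 UTC.
Meridia is UTC−12:00, so local arrival = 14:51 − 12:00 = 02:51 on Sep 12.

02:51 on September 12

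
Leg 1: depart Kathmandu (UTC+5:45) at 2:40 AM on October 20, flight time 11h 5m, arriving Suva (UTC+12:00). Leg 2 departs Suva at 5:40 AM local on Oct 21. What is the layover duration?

Convert departure to UTC: 2:40 AM − 5:45 = 8:55 PM UTC on Oct 19.
Add 11 hours and 5 minutes flight time → 8:00 AM UTC (Oct 20).
Suva is UTC+12:00, so local arrival = 8:00 AM + 12:00 = 8:00 PM on Oct 20.
Layover = 5:40 AM − 8:00 PM (+1 day) = 9 hours 40 minutes.

9 hours 40 minutes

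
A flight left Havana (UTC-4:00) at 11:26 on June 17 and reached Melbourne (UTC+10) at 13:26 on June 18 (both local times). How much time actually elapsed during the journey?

Melbourne is 14:00 ahead of Havana.
Clock-face elapsed time (ignoring zones) is 26 hours.
Actual elapsed = 26 hours − 14:00 = 12 hours.

12 hours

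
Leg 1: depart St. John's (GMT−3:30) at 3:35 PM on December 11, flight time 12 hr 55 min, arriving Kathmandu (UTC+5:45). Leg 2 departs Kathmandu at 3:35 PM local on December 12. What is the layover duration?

Convert departure to UTC: 3:35 PM + 3:30 = 7:05 PM UTC on Dec 11.
Add 12 hours 55 minutes flight time → 8:00 AM UTC (Dec 12).
Kathmandu is UTC+5:45, so local arrival = 8:00 AM + 5:45 = 1:45 PM on Dec 12.
Layover = 3:35 PM − 1:45 PM = 1 hour 50 minutes.

1 hour 50 minutes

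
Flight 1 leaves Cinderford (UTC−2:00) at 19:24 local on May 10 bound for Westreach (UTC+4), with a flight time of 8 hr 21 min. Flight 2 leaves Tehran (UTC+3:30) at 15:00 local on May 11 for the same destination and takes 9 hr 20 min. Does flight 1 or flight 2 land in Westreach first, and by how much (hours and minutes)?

Flight 1 in UTC: 19:24 + 2:00 = 21:24 on May 10.
+8 hours and 21 minutes → arrive 05:45 UTC on May 11.
Flight 2 in UTC: 15:00 − 3:30 = 11:30 on May 11.
+9 hours and 20 minutes → arrive 20:50 UTC on May 11.
Flight 1 lands earlier by 15 hours 5 minutes.

the first, by 15 hours 5 minutes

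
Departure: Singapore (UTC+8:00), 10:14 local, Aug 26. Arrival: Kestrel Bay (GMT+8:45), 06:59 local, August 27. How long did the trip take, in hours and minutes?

20 hours

Departure in UTC: 10:14 − 8:00 = 02:14 on Aug 26.
Arrival in UTC: 06:59 − 8:45 = 22:14 on Aug 26.
Elapsed = 22:14 − 02:14 = 20 hours.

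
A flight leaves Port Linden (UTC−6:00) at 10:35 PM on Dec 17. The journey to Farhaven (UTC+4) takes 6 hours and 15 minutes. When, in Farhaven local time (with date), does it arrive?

2:50 PM on December 18

Convert departure to UTC: 10:35 PM + 6:00 = 4:35 AM UTC on Dec 18.
Add 6 hours 15 minutes travel time → 10:50 AM UTC.
Farhaven is UTC+4:00, so local arrival = 10:50 AM + 4:00 = 2:50 PM on Dec 18.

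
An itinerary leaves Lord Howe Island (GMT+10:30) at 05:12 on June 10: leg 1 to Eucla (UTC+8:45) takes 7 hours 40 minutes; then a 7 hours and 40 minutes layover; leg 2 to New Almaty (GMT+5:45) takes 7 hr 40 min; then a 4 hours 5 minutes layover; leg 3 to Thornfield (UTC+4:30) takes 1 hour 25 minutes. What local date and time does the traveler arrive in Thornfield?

Convert departure to UTC: 05:12 − 10:30 = 18:42 UTC on Jun 9.
Add 7 hours and 40 minutes leg 1 → 02:22 UTC (Jun 10).
Add 7 hours and 40 minutes layover in Eucla → 10:02 UTC.
Add 7 hours and 40 minutes leg 2 → 17:42 UTC.
Add 4 hours and 5 minutes layover in New Almaty → 21:47 UTC.
Add 1 hour 25 minutes leg 3 → 23:12 UTC.
Thornfield is UTC+4:30, so local arrival = 23:12 + 4:30 = 03:42 on Jun 11.

03:42 on June 11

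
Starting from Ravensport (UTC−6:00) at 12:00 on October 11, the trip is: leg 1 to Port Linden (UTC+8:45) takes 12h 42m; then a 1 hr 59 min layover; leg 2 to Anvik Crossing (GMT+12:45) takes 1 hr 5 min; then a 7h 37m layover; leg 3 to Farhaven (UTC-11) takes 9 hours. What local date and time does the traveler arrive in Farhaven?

15:23 on October 12

Convert departure to UTC: 12:00 + 6:00 = 18:00 UTC on Oct 11.
Add 12 hours 42 minutes leg 1 → 06:42 UTC (Oct 12).
Add 1 hour and 59 minutes layover in Port Linden → 08:41 UTC.
Add 1 hour and 5 minutes leg 2 → 09:46 UTC.
Add 7 hours 37 minutes layover in Anvik Crossing → 17:23 UTC.
Add 9 hours leg 3 → 02:23 UTC (Oct 13).
Farhaven is UTC−11:00, so local arrival = 02:23 − 11:00 = 15:23 on Oct 12.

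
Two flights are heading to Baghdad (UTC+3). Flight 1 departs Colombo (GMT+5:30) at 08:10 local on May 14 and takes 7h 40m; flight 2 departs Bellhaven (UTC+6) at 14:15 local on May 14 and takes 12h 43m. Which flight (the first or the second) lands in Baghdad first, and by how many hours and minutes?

Flight 1 in UTC: 08:10 − 5:30 = 02:40 on May 14.
+7 hours 40 minutes → arrive 10:20 UTC on May 14.
Flight 2 in UTC: 14:15 − 6:00 = 08:15 on May 14.
+12 hours 43 minutes → arrive 20:58 UTC on May 14.
Flight 1 lands earlier by 10 hours 38 minutes.

the first, by 10 hours 38 minutes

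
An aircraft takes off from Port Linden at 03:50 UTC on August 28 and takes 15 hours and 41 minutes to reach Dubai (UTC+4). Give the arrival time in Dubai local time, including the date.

Departure is given in UTC: 03:50 on Aug 28.
Add 15 hours and 41 minutes → 19:31 UTC.
Dubai is UTC+4:00: 19:31 + 4:00 = 23:31 on Aug 28.

23:31 on August 28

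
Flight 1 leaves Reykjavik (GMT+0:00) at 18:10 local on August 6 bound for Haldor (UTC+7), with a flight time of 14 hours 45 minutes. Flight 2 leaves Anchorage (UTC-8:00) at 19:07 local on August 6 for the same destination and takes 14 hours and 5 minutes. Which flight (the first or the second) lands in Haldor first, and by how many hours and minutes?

Flight 1 departs at 18:10 UTC (Aug 6).
+14 hours 45 minutes → arrive 08:55 UTC on Aug 7.
Flight 2 in UTC: 19:07 + 8:00 = 03:07 on Aug 7.
+14 hours 5 minutes → arrive 17:12 UTC on Aug 7.
Flight 1 lands earlier by 8 hours 17 minutes.

the first, by 8 hours 17 minutes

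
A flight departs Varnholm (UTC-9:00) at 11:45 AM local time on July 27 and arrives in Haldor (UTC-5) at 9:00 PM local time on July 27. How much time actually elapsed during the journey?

5 hours 15 minutes

Departure in UTC: 11:45 AM + 9:00 = 8:45 PM on Jul 27.
Arrival in UTC: 9:00 PM + 5:00 = 2:00 AM on Jul 28.
Elapsed = 2:00 AM − 8:45 PM (+1 day) = 5 hours 15 minutes.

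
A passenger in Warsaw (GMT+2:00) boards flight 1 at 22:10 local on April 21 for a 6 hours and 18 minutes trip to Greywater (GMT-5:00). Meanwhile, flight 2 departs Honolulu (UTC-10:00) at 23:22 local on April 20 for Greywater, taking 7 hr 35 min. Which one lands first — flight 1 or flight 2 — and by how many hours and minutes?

the second, by 9 hours 31 minutes

Flight 1 in UTC: 22:10 − 2:00 = 20:10 on Apr 21.
+6 hours 18 minutes → arrive 02:28 UTC on Apr 22.
Flight 2 in UTC: 23:22 + 10:00 = 09:22 on Apr 21.
+7 hours and 35 minutes → arrive 16:57 UTC on Apr 21.
Flight 2 lands earlier by 9 hours 31 minutes.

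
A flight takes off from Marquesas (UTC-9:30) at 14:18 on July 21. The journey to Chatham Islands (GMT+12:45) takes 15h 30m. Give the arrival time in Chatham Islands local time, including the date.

04:03 on Jul 23

Convert departure to UTC: 14:18 + 9:30 = 23:48 UTC on Jul 21.
Add 15 hours and 30 minutes travel time → 15:18 UTC (Jul 22).
Chatham Islands is UTC+12:45, so local arrival = 15:18 + 12:45 = 04:03 on Jul 23.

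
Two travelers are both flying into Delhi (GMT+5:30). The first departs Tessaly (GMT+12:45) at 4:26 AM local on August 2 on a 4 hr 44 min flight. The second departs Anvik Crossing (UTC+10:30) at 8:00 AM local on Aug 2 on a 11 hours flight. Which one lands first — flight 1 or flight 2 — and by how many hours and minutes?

Flight 1 in UTC: 4:26 AM − 12:45 = 3:41 PM on Aug 1.
+4 hours and 44 minutes → arrive 8:25 PM UTC on Aug 1.
Flight 2 in UTC: 8:00 AM − 10:30 = 9:30 PM on Aug 1.
+11 hours → arrive 8:30 AM UTC on Aug 2.
Flight 1 lands earlier by 12 hours 5 minutes.

the first, by 12 hours 5 minutes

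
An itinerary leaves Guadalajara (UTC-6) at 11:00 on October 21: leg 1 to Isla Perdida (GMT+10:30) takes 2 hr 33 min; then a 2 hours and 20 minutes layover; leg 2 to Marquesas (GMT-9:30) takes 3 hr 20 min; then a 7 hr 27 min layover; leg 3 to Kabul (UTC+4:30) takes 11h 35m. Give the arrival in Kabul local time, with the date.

Convert departure to UTC: 11:00 + 6:00 = 17:00 UTC on Oct 21.
Add 2 hours and 33 minutes leg 1 → 19:33 UTC.
Add 2 hours and 20 minutes layover in Isla Perdida → 21:53 UTC.
Add 3 hours 20 minutes leg 2 → 01:13 UTC (Oct 22).
Add 7 hours and 27 minutes layover in Marquesas → 08:40 UTC.
Add 11 hours and 35 minutes leg 3 → 20:15 UTC.
Kabul is UTC+4:30, so local arrival = 20:15 + 4:30 = 00:45 on Oct 23.

00:45 on Oct 23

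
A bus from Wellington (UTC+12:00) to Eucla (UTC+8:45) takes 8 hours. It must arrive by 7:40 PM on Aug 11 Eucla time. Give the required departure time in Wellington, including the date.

Target arrival in UTC: 7:40 PM − 8:45 = 10:55 AM on Aug 11.
Subtract 8 hours → departure 2:55 AM UTC on Aug 11.
Wellington is UTC+12:00: 2:55 AM + 12:00 = 2:55 PM on Aug 11.

2:55 PM on August 11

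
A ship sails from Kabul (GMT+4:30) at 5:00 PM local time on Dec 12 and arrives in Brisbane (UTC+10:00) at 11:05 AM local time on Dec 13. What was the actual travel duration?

12 hours 35 minutes

Departure in UTC: 5:00 PM − 4:30 = 12:30 PM on Dec 12.
Arrival in UTC: 11:05 AM − 10:00 = 1:05 AM on Dec 13.
Elapsed = 1:05 AM − 12:30 PM (+1 day) = 12 hours 35 minutes.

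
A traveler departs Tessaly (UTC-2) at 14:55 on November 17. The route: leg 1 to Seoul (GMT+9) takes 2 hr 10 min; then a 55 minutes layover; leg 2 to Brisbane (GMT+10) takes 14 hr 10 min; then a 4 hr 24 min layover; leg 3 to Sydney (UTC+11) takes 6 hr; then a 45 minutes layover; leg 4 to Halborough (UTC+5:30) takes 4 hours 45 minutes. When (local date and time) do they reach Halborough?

07:34 on November 19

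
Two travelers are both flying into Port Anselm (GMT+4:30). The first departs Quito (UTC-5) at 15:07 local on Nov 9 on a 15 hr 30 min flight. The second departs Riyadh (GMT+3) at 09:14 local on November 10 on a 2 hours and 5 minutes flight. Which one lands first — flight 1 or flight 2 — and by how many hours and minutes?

the second, by 3 hours 18 minutes

Flight 1 in UTC: 15:07 + 5:00 = 20:07 on Nov 9.
+15 hours 30 minutes → arrive 11:37 UTC on Nov 10.
Flight 2 in UTC: 09:14 − 3:00 = 06:14 on Nov 10.
+2 hours and 5 minutes → arrive 08:19 UTC on Nov 10.
Flight 2 lands earlier by 3 hours 18 minutes.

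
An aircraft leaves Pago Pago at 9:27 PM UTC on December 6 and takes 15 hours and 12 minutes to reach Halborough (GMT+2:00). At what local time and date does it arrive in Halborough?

Departure is given in UTC: 9:27 PM on Dec 6.
Add 15 hours 12 minutes → 12:39 PM UTC (Dec 7).
Halborough is UTC+2:00: 12:39 PM + 2:00 = 2:39 PM on Dec 7.

2:39 PM on Dec 7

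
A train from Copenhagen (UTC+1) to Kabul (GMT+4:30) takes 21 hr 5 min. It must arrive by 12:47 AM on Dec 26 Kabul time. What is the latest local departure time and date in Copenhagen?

12:12 AM on Dec 25

Target arrival in UTC: 12:47 AM − 4:30 = 8:17 PM on Dec 25.
Subtract 21 hours 5 minutes → departure 11:12 PM UTC on Dec 24.
Copenhagen is UTC+1:00: 11:12 PM + 1:00 = 12:12 AM on Dec 25.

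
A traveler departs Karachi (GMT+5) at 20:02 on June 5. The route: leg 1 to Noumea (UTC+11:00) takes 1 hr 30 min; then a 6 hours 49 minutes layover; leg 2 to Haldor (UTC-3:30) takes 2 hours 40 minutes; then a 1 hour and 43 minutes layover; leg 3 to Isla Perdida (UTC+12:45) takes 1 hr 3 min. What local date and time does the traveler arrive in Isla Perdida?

Convert departure to UTC: 20:02 − 5:00 = 15:02 UTC on Jun 5.
Add 1 hour 30 minutes leg 1 → 16:32 UTC.
Add 6 hours and 49 minutes layover in Noumea → 23:21 UTC.
Add 2 hours 40 minutes leg 2 → 02:01 UTC (Jun 6).
Add 1 hour and 43 minutes layover in Haldor → 03:44 UTC.
Add 1 hour 3 minutes leg 3 → 04:47 UTC.
Isla Perdida is UTC+12:45, so local arrival = 04:47 + 12:45 = 17:32 on Jun 6.

17:32 on June 6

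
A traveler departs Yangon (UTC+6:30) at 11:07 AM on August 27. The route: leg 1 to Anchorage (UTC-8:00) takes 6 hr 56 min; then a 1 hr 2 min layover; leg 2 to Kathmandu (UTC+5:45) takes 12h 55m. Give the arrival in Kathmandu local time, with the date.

Convert departure to UTC: 11:07 AM − 6:30 = 4:37 AM UTC on Aug 27.
Add 6 hours 56 minutes leg 1 → 11:33 AM UTC.
Add 1 hour and 2 minutes layover in Anchorage → 12:35 PM UTC.
Add 12 hours 55 minutes leg 2 → 1:30 AM UTC (Aug 28).
Kathmandu is UTC+5:45, so local arrival = 1:30 AM + 5:45 = 7:15 AM on Aug 28.

7:15 AM on Aug 28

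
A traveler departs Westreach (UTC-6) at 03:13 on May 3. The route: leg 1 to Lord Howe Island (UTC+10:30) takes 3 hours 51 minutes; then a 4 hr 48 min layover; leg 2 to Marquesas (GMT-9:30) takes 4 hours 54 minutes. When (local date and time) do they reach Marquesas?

13:16 on May 3

Convert departure to UTC: 03:13 + 6:00 = 09:13 UTC on May 3.
Add 3 hours 51 minutes leg 1 → 13:04 UTC.
Add 4 hours and 48 minutes layover in Lord Howe Island → 17:52 UTC.
Add 4 hours and 54 minutes leg 2 → 22:46 UTC.
Marquesas is UTC−9:30, so local arrival = 22:46 − 9:30 = 13:16 on May 3.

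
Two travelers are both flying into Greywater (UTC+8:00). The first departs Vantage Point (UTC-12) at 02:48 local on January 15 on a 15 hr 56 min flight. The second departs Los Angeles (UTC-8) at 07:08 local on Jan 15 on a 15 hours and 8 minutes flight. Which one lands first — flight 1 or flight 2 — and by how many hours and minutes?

the second, by 28 minutes

Flight 1 in UTC: 02:48 + 12:00 = 14:48 on Jan 15.
+15 hours 56 minutes → arrive 06:44 UTC on Jan 16.
Flight 2 in UTC: 07:08 + 8:00 = 15:08 on Jan 15.
+15 hours and 8 minutes → arrive 06:16 UTC on Jan 16.
Flight 2 lands earlier by 28 minutes.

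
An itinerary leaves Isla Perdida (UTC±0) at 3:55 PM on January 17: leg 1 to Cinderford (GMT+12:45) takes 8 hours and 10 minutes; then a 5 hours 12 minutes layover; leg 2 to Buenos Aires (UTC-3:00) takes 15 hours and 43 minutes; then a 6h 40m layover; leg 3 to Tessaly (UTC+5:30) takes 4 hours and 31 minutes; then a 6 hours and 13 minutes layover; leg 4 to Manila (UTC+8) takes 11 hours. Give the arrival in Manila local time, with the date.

9:24 AM on January 20

Isla Perdida is at UTC+0, so departure is already 3:55 PM UTC on Jan 17.
Add 8 hours and 10 minutes leg 1 → 12:05 AM UTC (Jan 18).
Add 5 hours 12 minutes layover in Cinderford → 5:17 AM UTC.
Add 15 hours and 43 minutes leg 2 → 9:00 PM UTC.
Add 6 hours and 40 minutes layover in Buenos Aires → 3:40 AM UTC (Jan 19).
Add 4 hours and 31 minutes leg 3 → 8:11 AM UTC.
Add 6 hours 13 minutes layover in Tessaly → 2:24 PM UTC.
Add 11 hours leg 4 → 1:24 AM UTC (Jan 20).
Manila is UTC+8:00, so local arrival = 1:24 AM + 8:00 = 9:24 AM on Jan 20.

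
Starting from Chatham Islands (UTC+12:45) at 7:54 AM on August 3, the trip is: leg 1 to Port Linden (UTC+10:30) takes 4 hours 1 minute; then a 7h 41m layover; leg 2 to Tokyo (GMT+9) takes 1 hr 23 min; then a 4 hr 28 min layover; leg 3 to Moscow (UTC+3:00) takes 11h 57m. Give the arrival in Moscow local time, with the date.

3:39 AM on Aug 4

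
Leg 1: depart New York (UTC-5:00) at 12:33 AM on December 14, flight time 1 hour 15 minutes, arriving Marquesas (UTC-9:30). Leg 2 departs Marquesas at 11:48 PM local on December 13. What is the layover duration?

2 hours 30 minutes

Convert departure to UTC: 12:33 AM + 5:00 = 5:33 AM UTC on Dec 14.
Add 1 hour and 15 minutes flight time → 6:48 AM UTC.
Marquesas is UTC−9:30, so local arrival = 6:48 AM − 9:30 = 9:18 PM on Dec 13.
Layover = 11:48 PM − 9:18 PM = 2 hours 30 minutes.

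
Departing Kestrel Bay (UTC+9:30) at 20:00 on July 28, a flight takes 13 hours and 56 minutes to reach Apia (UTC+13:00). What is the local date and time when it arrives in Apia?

Convert departure to UTC: 20:00 − 9:30 = 10:30 UTC on Jul 28.
Add 13 hours and 56 minutes travel time → 00:26 UTC (Jul 29).
Apia is UTC+13:00, so local arrival = 00:26 + 13:00 = 13:26 on Jul 29.

13:26 on July 29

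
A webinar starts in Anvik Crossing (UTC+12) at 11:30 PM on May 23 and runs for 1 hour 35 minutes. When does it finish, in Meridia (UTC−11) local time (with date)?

Meridia is 23:00 behind Anvik Crossing.
After 1 hour 35 minutes it is 1:05 AM (May 24) in Anvik Crossing.
Shift by the zone difference: 1:05 AM − 23:00 = 2:05 AM on May 23 in Meridia.

2:05 AM on May 23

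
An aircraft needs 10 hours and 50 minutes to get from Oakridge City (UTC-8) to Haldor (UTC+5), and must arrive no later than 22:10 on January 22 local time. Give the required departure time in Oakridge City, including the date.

Target arrival in UTC: 22:10 − 5:00 = 17:10 on Jan 22.
Subtract 10 hours and 50 minutes → departure 06:20 UTC on Jan 22.
Oakridge City is UTC−8:00: 06:20 − 8:00 = 22:20 on Jan 21.

22:20 on Jan 21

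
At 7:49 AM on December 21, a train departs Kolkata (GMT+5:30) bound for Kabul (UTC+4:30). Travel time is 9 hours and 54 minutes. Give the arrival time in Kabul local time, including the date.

Convert departure to UTC: 7:49 AM − 5:30 = 2:19 AM UTC on Dec 21.
Add 9 hours and 54 minutes travel time → 12:13 PM UTC.
Kabul is UTC+4:30, so local arrival = 12:13 PM + 4:30 = 4:43 PM on Dec 21.

4:43 PM on December 21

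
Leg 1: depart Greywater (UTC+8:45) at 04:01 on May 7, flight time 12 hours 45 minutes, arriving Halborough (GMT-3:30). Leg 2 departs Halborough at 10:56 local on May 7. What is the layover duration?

6 hours 25 minutes

Convert departure to UTC: 04:01 − 8:45 = 19:16 UTC on May 6.
Add 12 hours and 45 minutes flight time → 08:01 UTC (May 7).
Halborough is UTC−3:30, so local arrival = 08:01 − 3:30 = 04:31 on May 7.
Layover = 10:56 − 04:31 = 6 hours 25 minutes.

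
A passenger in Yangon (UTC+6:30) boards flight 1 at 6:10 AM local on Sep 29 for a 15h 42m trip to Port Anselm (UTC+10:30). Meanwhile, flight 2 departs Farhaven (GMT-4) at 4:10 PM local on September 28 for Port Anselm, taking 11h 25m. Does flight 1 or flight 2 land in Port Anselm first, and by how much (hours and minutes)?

the second, by 7 hours 47 minutes

Flight 1 in UTC: 6:10 AM − 6:30 = 11:40 PM on Sep 28.
+15 hours and 42 minutes → arrive 3:22 PM UTC on Sep 29.
Flight 2 in UTC: 4:10 PM + 4:00 = 8:10 PM on Sep 28.
+11 hours 25 minutes → arrive 7:35 AM UTC on Sep 29.
Flight 2 lands earlier by 7 hours 47 minutes.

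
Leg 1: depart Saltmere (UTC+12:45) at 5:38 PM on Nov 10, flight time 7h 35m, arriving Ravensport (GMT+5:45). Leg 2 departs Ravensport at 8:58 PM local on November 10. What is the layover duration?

Convert departure to UTC: 5:38 PM − 12:45 = 4:53 AM UTC on Nov 10.
Add 7 hours 35 minutes flight time → 12:28 PM UTC.
Ravensport is UTC+5:45, so local arrival = 12:28 PM + 5:45 = 6:13 PM on Nov 10.
Layover = 8:58 PM − 6:13 PM = 2 hours 45 minutes.

2 hours 45 minutes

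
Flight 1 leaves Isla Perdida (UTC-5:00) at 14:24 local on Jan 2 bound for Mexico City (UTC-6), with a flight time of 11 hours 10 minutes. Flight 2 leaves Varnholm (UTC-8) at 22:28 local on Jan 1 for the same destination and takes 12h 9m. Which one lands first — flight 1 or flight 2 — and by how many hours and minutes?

Flight 1 in UTC: 14:24 + 5:00 = 19:24 on Jan 2.
+11 hours and 10 minutes → arrive 06:34 UTC on Jan 3.
Flight 2 in UTC: 22:28 + 8:00 = 06:28 on Jan 2.
+12 hours and 9 minutes → arrive 18:37 UTC on Jan 2.
Flight 2 lands earlier by 11 hours 57 minutes.

the second, by 11 hours 57 minutes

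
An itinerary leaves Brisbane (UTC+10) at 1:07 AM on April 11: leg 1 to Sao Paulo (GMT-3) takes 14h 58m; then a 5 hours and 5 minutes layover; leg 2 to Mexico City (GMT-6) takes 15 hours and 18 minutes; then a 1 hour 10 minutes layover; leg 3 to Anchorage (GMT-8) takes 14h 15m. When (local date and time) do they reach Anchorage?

9:53 AM on Apr 12

Convert departure to UTC: 1:07 AM − 10:00 = 3:07 PM UTC on Apr 10.
Add 14 hours and 58 minutes leg 1 → 6:05 AM UTC (Apr 11).
Add 5 hours and 5 minutes layover in Sao Paulo → 11:10 AM UTC.
Add 15 hours and 18 minutes leg 2 → 2:28 AM UTC (Apr 12).
Add 1 hour 10 minutes layover in Mexico City → 3:38 AM UTC.
Add 14 hours and 15 minutes leg 3 → 5:53 PM UTC.
Anchorage is UTC−8:00, so local arrival = 5:53 PM − 8:00 = 9:53 AM on Apr 12.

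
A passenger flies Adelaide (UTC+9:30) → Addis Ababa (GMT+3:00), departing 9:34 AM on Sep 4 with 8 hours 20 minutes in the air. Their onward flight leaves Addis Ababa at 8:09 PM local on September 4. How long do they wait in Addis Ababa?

8 hours 45 minutes

Convert departure to UTC: 9:34 AM − 9:30 = 12:04 AM UTC on Sep 4.
Add 8 hours 20 minutes flight time → 8:24 AM UTC.
Addis Ababa is UTC+3:00, so local arrival = 8:24 AM + 3:00 = 11:24 AM on Sep 4.
Layover = 8:09 PM − 11:24 AM = 8 hours 45 minutes.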